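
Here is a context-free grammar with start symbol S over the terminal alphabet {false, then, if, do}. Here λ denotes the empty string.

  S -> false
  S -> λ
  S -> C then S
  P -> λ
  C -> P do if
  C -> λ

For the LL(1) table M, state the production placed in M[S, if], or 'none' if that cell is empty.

none

FIRST(P) = {λ}
FIRST(C) = {λ, do}  (via P do if)
FIRST(S) = {λ, do, false, then}  (via C then S)
FOLLOW(S) includes $ since S is the start symbol.
FOLLOW(S): in S->C then S, the suffix after S is empty (adds nothing new). Thus FOLLOW(S) = {$}.
For S -> false: FIRST(false) = {false}, so it goes in M[S, t] for t ∈ {false}.
For S -> λ: FIRST(λ) = {λ}, so it goes in M[S, t] for t ∈ {}; since λ ∈ FIRST, also for every t ∈ FOLLOW(S) = {$}.
For S -> C then S: FIRST(C then S) = {do, then}, so it goes in M[S, t] for t ∈ {do, then}.
None of these place a production in M[S, if].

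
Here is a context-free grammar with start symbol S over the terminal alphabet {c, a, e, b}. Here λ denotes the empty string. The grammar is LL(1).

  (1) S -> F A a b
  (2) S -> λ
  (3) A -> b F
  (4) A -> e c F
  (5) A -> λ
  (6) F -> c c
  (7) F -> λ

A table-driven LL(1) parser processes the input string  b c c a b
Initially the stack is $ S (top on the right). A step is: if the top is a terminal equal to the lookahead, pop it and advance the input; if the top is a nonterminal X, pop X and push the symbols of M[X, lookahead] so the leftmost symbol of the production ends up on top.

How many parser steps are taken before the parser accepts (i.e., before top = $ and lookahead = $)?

     Stack      Input        Action
  1  $ S        b c c a b $  expand S -> F A a b
  2  $ b a A F  b c c a b $  expand F -> λ
  3  $ b a A    b c c a b $  expand A -> b F
  4  $ b a F b  b c c a b $  match b
  5  $ b a F    c c a b $    expand F -> c c
  6  $ b a c c  c c a b $    match c
  7  $ b a c    c a b $      match c
  8  $ b a      a b $        match a
  9  $ b        b $          match b
Accept reached after 9 steps.

9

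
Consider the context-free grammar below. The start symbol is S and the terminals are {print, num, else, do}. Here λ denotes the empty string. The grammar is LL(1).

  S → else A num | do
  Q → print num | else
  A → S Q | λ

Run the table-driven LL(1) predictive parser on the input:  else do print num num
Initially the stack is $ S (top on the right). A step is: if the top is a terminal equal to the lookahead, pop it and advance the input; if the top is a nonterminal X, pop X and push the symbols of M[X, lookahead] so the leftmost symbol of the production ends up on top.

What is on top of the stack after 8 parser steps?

num

     Stack            Input                    Action
  1  $ S              else do print num num $  expand S → else A num
  2  $ num A else     else do print num num $  match else
  3  $ num A          do print num num $       expand A → S Q
  4  $ num Q S        do print num num $       expand S → do
  5  $ num Q do       do print num num $       match do
  6  $ num Q          print num num $          expand Q → print num
  7  $ num num print  print num num $          match print
  8  $ num num        num num $                match num
Stack after step 8: $ num (top = num).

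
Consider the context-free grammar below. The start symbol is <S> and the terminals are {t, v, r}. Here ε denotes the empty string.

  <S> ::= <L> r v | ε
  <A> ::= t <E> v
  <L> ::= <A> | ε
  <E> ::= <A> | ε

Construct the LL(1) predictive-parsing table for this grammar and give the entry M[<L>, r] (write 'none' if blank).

FIRST(<A>) = {t}
FIRST(<L>) = {ε, t}  (via <A>)
FIRST(<E>) = {ε, t}  (via <A>)
FIRST(<S>) = {ε, r, t}  (via <L> r v)
FOLLOW(<S>) includes $ since <S> is the start symbol.
FOLLOW(<L>): in <S>::=<L> r v, <L> is followed by r v with FIRST {r}. Thus FOLLOW(<L>) = {r}.
For <L> ::= <A>: FIRST(<A>) = {t}, so it goes in M[<L>, t] for t ∈ {t}.
For <L> ::= ε: FIRST(ε) = {ε}, so it goes in M[<L>, t] for t ∈ {}; since ε ∈ FIRST, also for every t ∈ FOLLOW(<L>) = {r}.

<L> ::= ε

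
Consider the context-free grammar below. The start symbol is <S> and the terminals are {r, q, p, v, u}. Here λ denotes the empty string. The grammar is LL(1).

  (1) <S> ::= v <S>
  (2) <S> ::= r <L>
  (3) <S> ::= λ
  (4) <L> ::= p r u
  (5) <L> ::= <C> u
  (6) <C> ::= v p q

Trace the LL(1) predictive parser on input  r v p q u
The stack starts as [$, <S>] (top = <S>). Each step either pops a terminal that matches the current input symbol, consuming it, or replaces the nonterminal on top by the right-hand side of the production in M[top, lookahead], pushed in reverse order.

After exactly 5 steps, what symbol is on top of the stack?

step 1: stack=$ <S>  input=r v p q u $  — expand <S> ::= r <L>
step 2: stack=$ <L> r  input=r v p q u $  — match r
step 3: stack=$ <L>  input=v p q u $  — expand <L> ::= <C> u
step 4: stack=$ u <C>  input=v p q u $  — expand <C> ::= v p q
step 5: stack=$ u q p v  input=v p q u $  — match v
Stack after step 5: $ u q p (top = p).

p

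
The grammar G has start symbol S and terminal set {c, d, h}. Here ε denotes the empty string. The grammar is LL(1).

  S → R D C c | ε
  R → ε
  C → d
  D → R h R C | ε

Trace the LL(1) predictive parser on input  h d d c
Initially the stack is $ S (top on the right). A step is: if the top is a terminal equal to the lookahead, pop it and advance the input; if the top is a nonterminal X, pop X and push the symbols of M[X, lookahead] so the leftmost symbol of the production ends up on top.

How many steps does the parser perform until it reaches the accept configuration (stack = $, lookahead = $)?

11

step 1: stack=$ S  input=h d d c $  — expand S → R D C c
step 2: stack=$ c C D R  input=h d d c $  — expand R → ε
step 3: stack=$ c C D  input=h d d c $  — expand D → R h R C
step 4: stack=$ c C C R h R  input=h d d c $  — expand R → ε
step 5: stack=$ c C C R h  input=h d d c $  — match h
step 6: stack=$ c C C R  input=d d c $  — expand R → ε
step 7: stack=$ c C C  input=d d c $  — expand C → d
step 8: stack=$ c C d  input=d d c $  — match d
step 9: stack=$ c C  input=d c $  — expand C → d
step 10: stack=$ c d  input=d c $  — match d
step 11: stack=$ c  input=c $  — match c
Accept reached after 11 steps.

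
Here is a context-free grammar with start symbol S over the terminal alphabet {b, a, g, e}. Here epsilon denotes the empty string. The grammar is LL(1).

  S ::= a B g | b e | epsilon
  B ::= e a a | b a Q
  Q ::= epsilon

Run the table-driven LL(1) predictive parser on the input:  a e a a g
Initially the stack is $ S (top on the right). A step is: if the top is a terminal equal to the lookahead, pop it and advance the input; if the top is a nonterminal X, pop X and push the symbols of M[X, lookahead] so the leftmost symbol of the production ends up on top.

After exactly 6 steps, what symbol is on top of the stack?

     Stack      Input        Action
  1  $ S        a e a a g $  expand S ::= a B g
  2  $ g B a    a e a a g $  match a
  3  $ g B      e a a g $    expand B ::= e a a
  4  $ g a a e  e a a g $    match e
  5  $ g a a    a a g $      match a
  6  $ g a      a g $        match a
Stack after step 6: $ g (top = g).

g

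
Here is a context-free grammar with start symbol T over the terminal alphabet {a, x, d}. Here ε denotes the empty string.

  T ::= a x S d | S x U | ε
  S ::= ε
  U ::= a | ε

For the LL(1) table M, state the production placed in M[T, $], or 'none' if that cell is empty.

T ::= ε

FIRST(S) = {ε}
FIRST(U) = {ε, a}
FIRST(T) = {ε, a, x}  (via S x U)
FOLLOW(T) includes $ since T is the start symbol.
FOLLOW(T): T appears on no right-hand side. Thus FOLLOW(T) = {$}.
For T ::= a x S d: FIRST(a x S d) = {a}, so it goes in M[T, t] for t ∈ {a}.
For T ::= S x U: FIRST(S x U) = {x}, so it goes in M[T, t] for t ∈ {x}.
For T ::= ε: FIRST(ε) = {ε}, so it goes in M[T, t] for t ∈ {}; since ε ∈ FIRST, also for every t ∈ FOLLOW(T) = {$}.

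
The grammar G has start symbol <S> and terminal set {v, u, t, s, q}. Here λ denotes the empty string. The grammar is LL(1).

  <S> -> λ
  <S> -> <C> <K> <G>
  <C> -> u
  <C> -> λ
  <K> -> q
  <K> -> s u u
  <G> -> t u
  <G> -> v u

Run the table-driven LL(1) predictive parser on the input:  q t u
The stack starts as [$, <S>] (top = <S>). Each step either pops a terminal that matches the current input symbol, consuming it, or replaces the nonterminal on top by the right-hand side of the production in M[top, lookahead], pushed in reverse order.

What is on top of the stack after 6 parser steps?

step 1: stack=$ <S>  input=q t u $  — expand <S> -> <C> <K> <G>
step 2: stack=$ <G> <K> <C>  input=q t u $  — expand <C> -> λ
step 3: stack=$ <G> <K>  input=q t u $  — expand <K> -> q
step 4: stack=$ <G> q  input=q t u $  — match q
step 5: stack=$ <G>  input=t u $  — expand <G> -> t u
step 6: stack=$ u t  input=t u $  — match t
Stack after step 6: $ u (top = u).

u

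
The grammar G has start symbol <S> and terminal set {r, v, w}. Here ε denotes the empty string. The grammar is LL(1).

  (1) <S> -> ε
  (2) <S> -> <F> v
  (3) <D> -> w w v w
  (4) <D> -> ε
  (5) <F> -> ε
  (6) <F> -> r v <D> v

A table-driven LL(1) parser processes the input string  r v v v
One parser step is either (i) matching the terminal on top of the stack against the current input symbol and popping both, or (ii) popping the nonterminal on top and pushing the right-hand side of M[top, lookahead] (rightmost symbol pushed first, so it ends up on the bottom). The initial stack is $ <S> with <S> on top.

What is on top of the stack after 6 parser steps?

v

step 1: stack=$ <S>  input=r v v v $  — expand <S> -> <F> v
step 2: stack=$ v <F>  input=r v v v $  — expand <F> -> r v <D> v
step 3: stack=$ v v <D> v r  input=r v v v $  — match r
step 4: stack=$ v v <D> v  input=v v v $  — match v
step 5: stack=$ v v <D>  input=v v $  — expand <D> -> ε
step 6: stack=$ v v  input=v v $  — match v
Stack after step 6: $ v (top = v).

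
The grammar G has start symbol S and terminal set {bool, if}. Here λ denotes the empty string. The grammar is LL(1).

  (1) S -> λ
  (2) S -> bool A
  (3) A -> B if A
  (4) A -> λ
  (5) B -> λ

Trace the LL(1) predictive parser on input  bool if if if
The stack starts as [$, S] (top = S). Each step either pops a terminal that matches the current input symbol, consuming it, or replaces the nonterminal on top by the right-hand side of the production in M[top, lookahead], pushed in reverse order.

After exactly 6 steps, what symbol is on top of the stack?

step 1: stack=$ S  input=bool if if if $  — expand S -> bool A
step 2: stack=$ A bool  input=bool if if if $  — match bool
step 3: stack=$ A  input=if if if $  — expand A -> B if A
step 4: stack=$ A if B  input=if if if $  — expand B -> λ
step 5: stack=$ A if  input=if if if $  — match if
step 6: stack=$ A  input=if if $  — expand A -> B if A
Stack after step 6: $ A if B (top = B).

B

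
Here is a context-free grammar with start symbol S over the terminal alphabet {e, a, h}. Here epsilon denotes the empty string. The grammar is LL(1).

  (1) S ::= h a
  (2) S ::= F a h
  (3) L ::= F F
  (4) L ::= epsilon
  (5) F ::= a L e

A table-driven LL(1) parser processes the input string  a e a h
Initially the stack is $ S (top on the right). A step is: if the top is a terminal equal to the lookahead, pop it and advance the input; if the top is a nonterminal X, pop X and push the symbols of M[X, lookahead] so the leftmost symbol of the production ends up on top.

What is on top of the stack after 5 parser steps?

a

     Stack        Input      Action
  1  $ S          a e a h $  expand S ::= F a h
  2  $ h a F      a e a h $  expand F ::= a L e
  3  $ h a e L a  a e a h $  match a
  4  $ h a e L    e a h $    expand L ::= epsilon
  5  $ h a e      e a h $    match e
Stack after step 5: $ h a (top = a).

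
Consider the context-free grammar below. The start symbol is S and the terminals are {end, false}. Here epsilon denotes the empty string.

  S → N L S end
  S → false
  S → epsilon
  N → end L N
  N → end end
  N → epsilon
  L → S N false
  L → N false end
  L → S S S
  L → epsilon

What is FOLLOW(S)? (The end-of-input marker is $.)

{$, end, false}

FIRST(N): from N→end L N we get {end}; from N→end end we get {end}; from N→epsilon we get {epsilon}. So FIRST(N) = {epsilon, end}.
FIRST(S): from S→N L S end we get {end, false}; from S→false we get {false}; from S→epsilon we get {epsilon}. So FIRST(S) = {epsilon, end, false}.
FIRST(L): from L→S N false we get {end, false}; from L→N false end we get {end, false}; from L→S S S we get {epsilon, end, false}; from L→epsilon we get {epsilon}. So FIRST(L) = {epsilon, end, false}.
FOLLOW(S) includes $ since S is the start symbol.
FOLLOW(N): in S→N L S end, N is followed by L S end with FIRST {end, false}; in N→end L N, the suffix after N is empty (adds nothing new); in L→S N false, N is followed by false with FIRST {false}; in L→N false end, N is followed by false end with FIRST {false}. Thus FOLLOW(N) = {end, false}.
FOLLOW(L): in S→N L S end, L is followed by S end with FIRST {end, false}; in N→end L N, L is followed by N with FIRST {epsilon, end}; in N→end L N, the suffix after L is nullable, so FOLLOW(L) ⊇ FOLLOW(N) = {end, false}. Thus FOLLOW(L) = {end, false}.
FOLLOW(S): in S→N L S end, S is followed by end with FIRST {end}; in L→S N false, S is followed by N false with FIRST {end, false}; in L→S S S (occurrence 1), S is followed by S S with FIRST {epsilon, end, false}; in L→S S S (occurrence 1), the suffix after S is nullable, so FOLLOW(S) ⊇ FOLLOW(L) = {end, false}; in L→S S S (occurrence 2), S is followed by S with FIRST {epsilon, end, false}; in L→S S S (occurrence 2), the suffix after S is nullable, so FOLLOW(S) ⊇ FOLLOW(L) = {end, false}; in L→S S S (occurrence 3), the suffix after S is empty, so FOLLOW(S) ⊇ FOLLOW(L) = {end, false}. Thus FOLLOW(S) = {$, end, false}.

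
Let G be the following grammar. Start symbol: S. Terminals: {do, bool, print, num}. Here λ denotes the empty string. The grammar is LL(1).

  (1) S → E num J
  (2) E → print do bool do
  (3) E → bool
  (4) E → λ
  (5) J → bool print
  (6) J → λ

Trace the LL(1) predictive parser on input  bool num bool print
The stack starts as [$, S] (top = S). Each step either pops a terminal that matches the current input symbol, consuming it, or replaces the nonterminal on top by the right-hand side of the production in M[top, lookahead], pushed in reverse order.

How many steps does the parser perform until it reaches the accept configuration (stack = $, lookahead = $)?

7

step 1: stack=$ S  input=bool num bool print $  — expand S → E num J
step 2: stack=$ J num E  input=bool num bool print $  — expand E → bool
step 3: stack=$ J num bool  input=bool num bool print $  — match bool
step 4: stack=$ J num  input=num bool print $  — match num
step 5: stack=$ J  input=bool print $  — expand J → bool print
step 6: stack=$ print bool  input=bool print $  — match bool
step 7: stack=$ print  input=print $  — match print
Accept reached after 7 steps.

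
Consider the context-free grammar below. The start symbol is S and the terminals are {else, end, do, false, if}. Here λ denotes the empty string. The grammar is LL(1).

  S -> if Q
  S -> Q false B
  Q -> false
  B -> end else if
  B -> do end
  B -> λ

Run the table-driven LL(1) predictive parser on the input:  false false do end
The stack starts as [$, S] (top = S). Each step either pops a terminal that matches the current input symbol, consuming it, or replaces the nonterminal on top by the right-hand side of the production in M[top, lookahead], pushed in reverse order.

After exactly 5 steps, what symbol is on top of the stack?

do

step 1: stack=$ S  input=false false do end $  — expand S -> Q false B
step 2: stack=$ B false Q  input=false false do end $  — expand Q -> false
step 3: stack=$ B false false  input=false false do end $  — match false
step 4: stack=$ B false  input=false do end $  — match false
step 5: stack=$ B  input=do end $  — expand B -> do end
Stack after step 5: $ end do (top = do).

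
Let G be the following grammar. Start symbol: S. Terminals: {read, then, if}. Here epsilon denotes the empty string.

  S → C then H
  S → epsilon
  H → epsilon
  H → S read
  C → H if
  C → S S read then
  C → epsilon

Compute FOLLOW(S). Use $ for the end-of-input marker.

{$, if, read, then}

FIRST(S): from S→C then H we get {if, read, then}; from S→epsilon we get {epsilon}. So FIRST(S) = {epsilon, if, read, then}.
FIRST(H): from H→epsilon we get {epsilon}; from H→S read we get {if, read, then}. So FIRST(H) = {epsilon, if, read, then}.
FIRST(C): from C→H if we get {if, read, then}; from C→S S read then we get {if, read, then}; from C→epsilon we get {epsilon}. So FIRST(C) = {epsilon, if, read, then}.
FOLLOW(S) includes $ since S is the start symbol.
FOLLOW(S): in H→S read, S is followed by read with FIRST {read}; in C→S S read then (occurrence 1), S is followed by S read then with FIRST {if, read, then}; in C→S S read then (occurrence 2), S is followed by read then with FIRST {read}. Thus FOLLOW(S) = {$, if, read, then}.
FOLLOW(H): in S→C then H, the suffix after H is empty, so FOLLOW(H) ⊇ FOLLOW(S) = {$, if, read, then}; in C→H if, H is followed by if with FIRST {if}. Thus FOLLOW(H) = {$, if, read, then}.
FOLLOW(C): in S→C then H, C is followed by then H with FIRST {then}. Thus FOLLOW(C) = {then}.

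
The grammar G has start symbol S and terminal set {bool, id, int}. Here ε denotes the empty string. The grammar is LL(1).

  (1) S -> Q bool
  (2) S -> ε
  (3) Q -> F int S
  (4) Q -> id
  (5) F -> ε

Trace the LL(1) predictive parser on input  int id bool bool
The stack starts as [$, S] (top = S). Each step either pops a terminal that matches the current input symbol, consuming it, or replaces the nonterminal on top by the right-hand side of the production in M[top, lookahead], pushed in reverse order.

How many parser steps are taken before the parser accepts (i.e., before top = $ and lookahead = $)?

9

step 1: stack=$ S  input=int id bool bool $  — expand S -> Q bool
step 2: stack=$ bool Q  input=int id bool bool $  — expand Q -> F int S
step 3: stack=$ bool S int F  input=int id bool bool $  — expand F -> ε
step 4: stack=$ bool S int  input=int id bool bool $  — match int
step 5: stack=$ bool S  input=id bool bool $  — expand S -> Q bool
step 6: stack=$ bool bool Q  input=id bool bool $  — expand Q -> id
step 7: stack=$ bool bool id  input=id bool bool $  — match id
step 8: stack=$ bool bool  input=bool bool $  — match bool
step 9: stack=$ bool  input=bool $  — match bool
Accept reached after 9 steps.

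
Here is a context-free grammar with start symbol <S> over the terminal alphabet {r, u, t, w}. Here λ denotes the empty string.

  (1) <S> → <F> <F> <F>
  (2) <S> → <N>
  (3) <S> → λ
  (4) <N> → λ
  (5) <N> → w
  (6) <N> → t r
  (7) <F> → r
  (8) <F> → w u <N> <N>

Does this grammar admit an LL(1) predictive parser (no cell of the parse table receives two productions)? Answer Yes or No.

FIRST(<S>) = {λ, r, t, w}
FIRST(<N>) = {λ, t, w}
FIRST(<F>) = {r, w}
FOLLOW(<S>) = {$}
FOLLOW(<N>) = {$, r, t, w}
FOLLOW(<F>) = {$, r, w}
Cell M[<N>, t] receives both <N> → λ and <N> → t r — the grammar is not LL(1).

No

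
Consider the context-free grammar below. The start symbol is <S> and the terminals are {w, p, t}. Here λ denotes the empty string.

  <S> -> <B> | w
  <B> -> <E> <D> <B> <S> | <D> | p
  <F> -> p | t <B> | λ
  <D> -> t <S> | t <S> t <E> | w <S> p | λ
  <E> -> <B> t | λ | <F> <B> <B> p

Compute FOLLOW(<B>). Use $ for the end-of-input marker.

FIRST(<F>) = {λ, p, t}
FIRST(<D>) = {λ, t, w}
FIRST(<S>) = {λ, p, t, w}  (via <B>)
FIRST(<B>) = {λ, p, t, w}  (via <E> <D> <B> <S>, <D>)
FIRST(<E>) = {λ, p, t, w}  (via <B> t, <F> <B> <B> p)
FOLLOW(<S>) includes $ since <S> is the start symbol.
FOLLOW(<F>): in <E>-><F> <B> <B> p, <F> is followed by <B> <B> p with FIRST {p, t, w}. Thus FOLLOW(<F>) = {p, t, w}.
FOLLOW(<S>): in <B>-><E> <D> <B> <S>, the suffix after <S> is empty, so FOLLOW(<S>) ⊇ FOLLOW(<B>) = {$, p, t, w}; in <D>->t <S>, the suffix after <S> is empty, so FOLLOW(<S>) ⊇ FOLLOW(<D>) = {$, p, t, w}; in <D>->t <S> t <E>, <S> is followed by t <E> with FIRST {t}; in <D>->w <S> p, <S> is followed by p with FIRST {p}. Thus FOLLOW(<S>) = {$, p, t, w}.
FOLLOW(<B>): in <S>-><B>, the suffix after <B> is empty, so FOLLOW(<B>) ⊇ FOLLOW(<S>) = {$, p, t, w}; in <B>-><E> <D> <B> <S>, <B> is followed by <S> with FIRST {λ, p, t, w}; in <B>-><E> <D> <B> <S>, the suffix after <B> is nullable (adds nothing new); in <F>->t <B>, the suffix after <B> is empty, so FOLLOW(<B>) ⊇ FOLLOW(<F>) = {p, t, w}; in <E>-><B> t, <B> is followed by t with FIRST {t}; in <E>-><F> <B> <B> p (occurrence 1), <B> is followed by <B> p with FIRST {p, t, w}; in <E>-><F> <B> <B> p (occurrence 2), <B> is followed by p with FIRST {p}. Thus FOLLOW(<B>) = {$, p, t, w}.
FOLLOW(<D>): in <B>-><E> <D> <B> <S>, <D> is followed by <B> <S> with FIRST {λ, p, t, w}; in <B>-><E> <D> <B> <S>, the suffix after <D> is nullable, so FOLLOW(<D>) ⊇ FOLLOW(<B>) = {$, p, t, w}; in <B>-><D>, the suffix after <D> is empty, so FOLLOW(<D>) ⊇ FOLLOW(<B>) = {$, p, t, w}. Thus FOLLOW(<D>) = {$, p, t, w}.
FOLLOW(<E>): in <B>-><E> <D> <B> <S>, <E> is followed by <D> <B> <S> with FIRST {λ, p, t, w}; in <B>-><E> <D> <B> <S>, the suffix after <E> is nullable, so FOLLOW(<E>) ⊇ FOLLOW(<B>) = {$, p, t, w}; in <D>->t <S> t <E>, the suffix after <E> is empty, so FOLLOW(<E>) ⊇ FOLLOW(<D>) = {$, p, t, w}. Thus FOLLOW(<E>) = {$, p, t, w}.

{$, p, t, w}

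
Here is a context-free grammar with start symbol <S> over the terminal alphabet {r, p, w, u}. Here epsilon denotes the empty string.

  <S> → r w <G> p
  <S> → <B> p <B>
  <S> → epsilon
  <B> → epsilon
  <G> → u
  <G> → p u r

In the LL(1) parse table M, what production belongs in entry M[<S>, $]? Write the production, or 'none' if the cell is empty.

<S> → epsilon

FIRST(<B>): from <B>→epsilon we get {epsilon}. So FIRST(<B>) = {epsilon}.
FIRST(<G>): from <G>→u we get {u}; from <G>→p u r we get {p}. So FIRST(<G>) = {p, u}.
FIRST(<S>): from <S>→r w <G> p we get {r}; from <S>→<B> p <B> we get {p}; from <S>→epsilon we get {epsilon}. So FIRST(<S>) = {epsilon, p, r}.
FOLLOW(<S>) includes $ since <S> is the start symbol.
FOLLOW(<S>): <S> appears on no right-hand side. Thus FOLLOW(<S>) = {$}.
For <S> → r w <G> p: FIRST(r w <G> p) = {r}, so it goes in M[<S>, t] for t ∈ {r}.
For <S> → <B> p <B>: FIRST(<B> p <B>) = {p}, so it goes in M[<S>, t] for t ∈ {p}.
For <S> → epsilon: FIRST(epsilon) = {epsilon}, so it goes in M[<S>, t] for t ∈ {}; since epsilon ∈ FIRST, also for every t ∈ FOLLOW(<S>) = {$}.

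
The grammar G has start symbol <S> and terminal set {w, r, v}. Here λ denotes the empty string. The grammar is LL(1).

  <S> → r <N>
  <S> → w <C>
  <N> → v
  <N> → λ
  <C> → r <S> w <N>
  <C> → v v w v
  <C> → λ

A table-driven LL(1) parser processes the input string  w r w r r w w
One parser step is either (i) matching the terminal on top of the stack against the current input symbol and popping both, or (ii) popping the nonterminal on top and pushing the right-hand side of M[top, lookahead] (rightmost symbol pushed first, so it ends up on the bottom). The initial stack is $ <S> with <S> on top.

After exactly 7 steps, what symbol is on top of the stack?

     Stack          Input            Action
  1  $ <S>          w r w r r w w $  expand <S> → w <C>
  2  $ <C> w        w r w r r w w $  match w
  3  $ <C>          r w r r w w $    expand <C> → r <S> w <N>
  4  $ <N> w <S> r  r w r r w w $    match r
  5  $ <N> w <S>    w r r w w $      expand <S> → w <C>
  6  $ <N> w <C> w  w r r w w $      match w
  7  $ <N> w <C>    r r w w $        expand <C> → r <S> w <N>
Stack after step 7: $ <N> w <N> w <S> r (top = r).

r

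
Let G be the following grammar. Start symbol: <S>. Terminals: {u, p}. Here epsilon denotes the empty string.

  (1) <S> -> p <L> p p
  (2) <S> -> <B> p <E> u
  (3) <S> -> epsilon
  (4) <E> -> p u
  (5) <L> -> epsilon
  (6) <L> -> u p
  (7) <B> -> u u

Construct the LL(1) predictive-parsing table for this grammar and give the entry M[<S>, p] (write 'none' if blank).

<S> -> p <L> p p

FIRST(<E>): from <E>->p u we get {p}. So FIRST(<E>) = {p}.
FIRST(<L>): from <L>->epsilon we get {epsilon}; from <L>->u p we get {u}. So FIRST(<L>) = {epsilon, u}.
FIRST(<B>): from <B>->u u we get {u}. So FIRST(<B>) = {u}.
FIRST(<S>): from <S>->p <L> p p we get {p}; from <S>-><B> p <E> u we get {u}; from <S>->epsilon we get {epsilon}. So FIRST(<S>) = {epsilon, p, u}.
FOLLOW(<S>) includes $ since <S> is the start symbol.
FOLLOW(<S>): <S> appears on no right-hand side. Thus FOLLOW(<S>) = {$}.
For <S> -> p <L> p p: FIRST(p <L> p p) = {p}, so it goes in M[<S>, t] for t ∈ {p}.
For <S> -> <B> p <E> u: FIRST(<B> p <E> u) = {u}, so it goes in M[<S>, t] for t ∈ {u}.
For <S> -> epsilon: FIRST(epsilon) = {epsilon}, so it goes in M[<S>, t] for t ∈ {}; since epsilon ∈ FIRST, also for every t ∈ FOLLOW(<S>) = {$}.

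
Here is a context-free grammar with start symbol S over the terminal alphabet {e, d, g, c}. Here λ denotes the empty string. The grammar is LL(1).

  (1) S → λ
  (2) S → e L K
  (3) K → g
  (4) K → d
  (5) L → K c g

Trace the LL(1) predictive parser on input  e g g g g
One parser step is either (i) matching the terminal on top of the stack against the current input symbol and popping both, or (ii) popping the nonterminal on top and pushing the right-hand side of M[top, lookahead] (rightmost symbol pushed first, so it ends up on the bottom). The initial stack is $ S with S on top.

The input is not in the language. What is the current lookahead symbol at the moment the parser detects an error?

step 1: stack=$ S  input=e g g g g $  — expand S → e L K
step 2: stack=$ K L e  input=e g g g g $  — match e
step 3: stack=$ K L  input=g g g g $  — expand L → K c g
step 4: stack=$ K g c K  input=g g g g $  — expand K → g
step 5: stack=$ K g c g  input=g g g g $  — match g
step 6: stack=$ K g c  input=g g g $  — error: top is terminal c but lookahead is g

g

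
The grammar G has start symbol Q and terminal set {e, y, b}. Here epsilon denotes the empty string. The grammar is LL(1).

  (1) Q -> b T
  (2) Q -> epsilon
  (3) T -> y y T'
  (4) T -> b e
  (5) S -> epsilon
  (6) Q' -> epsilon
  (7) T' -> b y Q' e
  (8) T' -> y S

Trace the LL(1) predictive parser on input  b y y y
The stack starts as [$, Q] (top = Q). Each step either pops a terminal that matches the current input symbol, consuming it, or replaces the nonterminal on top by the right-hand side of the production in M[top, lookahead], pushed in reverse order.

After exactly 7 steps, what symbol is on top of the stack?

S

step 1: stack=$ Q  input=b y y y $  — expand Q -> b T
step 2: stack=$ T b  input=b y y y $  — match b
step 3: stack=$ T  input=y y y $  — expand T -> y y T'
step 4: stack=$ T' y y  input=y y y $  — match y
step 5: stack=$ T' y  input=y y $  — match y
step 6: stack=$ T'  input=y $  — expand T' -> y S
step 7: stack=$ S y  input=y $  — match y
Stack after step 7: $ S (top = S).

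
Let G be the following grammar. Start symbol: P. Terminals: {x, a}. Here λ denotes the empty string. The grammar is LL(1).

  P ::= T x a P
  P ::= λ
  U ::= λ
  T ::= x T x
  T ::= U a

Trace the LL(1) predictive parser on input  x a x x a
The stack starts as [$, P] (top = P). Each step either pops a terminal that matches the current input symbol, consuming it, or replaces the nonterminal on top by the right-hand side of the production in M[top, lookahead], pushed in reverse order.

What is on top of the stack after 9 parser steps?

P

     Stack          Input        Action
  1  $ P            x a x x a $  expand P ::= T x a P
  2  $ P a x T      x a x x a $  expand T ::= x T x
  3  $ P a x x T x  x a x x a $  match x
  4  $ P a x x T    a x x a $    expand T ::= U a
  5  $ P a x x a U  a x x a $    expand U ::= λ
  6  $ P a x x a    a x x a $    match a
  7  $ P a x x      x x a $      match x
  8  $ P a x        x a $        match x
  9  $ P a          a $          match a
Stack after step 9: $ P (top = P).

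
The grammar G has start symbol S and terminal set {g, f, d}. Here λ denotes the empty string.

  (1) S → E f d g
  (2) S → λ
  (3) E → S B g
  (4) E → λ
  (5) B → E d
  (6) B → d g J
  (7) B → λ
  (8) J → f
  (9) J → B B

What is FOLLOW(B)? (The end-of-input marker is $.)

{d, f, g}

FIRST(S) = {λ, d, f, g}  (via E f d g)
FIRST(E) = {λ, d, f, g}  (via S B g)
FIRST(B) = {λ, d, f, g}  (via E d)
FIRST(J) = {λ, d, f, g}  (via B B)
FOLLOW(S) includes $ since S is the start symbol.
FOLLOW(S): in E→S B g, S is followed by B g with FIRST {d, f, g}. Thus FOLLOW(S) = {$, d, f, g}.
FOLLOW(E): in S→E f d g, E is followed by f d g with FIRST {f}; in B→E d, E is followed by d with FIRST {d}. Thus FOLLOW(E) = {d, f}.
FOLLOW(B): in E→S B g, B is followed by g with FIRST {g}; in J→B B (occurrence 1), B is followed by B with FIRST {λ, d, f, g}; in J→B B (occurrence 1), the suffix after B is nullable, so FOLLOW(B) ⊇ FOLLOW(J) = {d, f, g}; in J→B B (occurrence 2), the suffix after B is empty, so FOLLOW(B) ⊇ FOLLOW(J) = {d, f, g}. Thus FOLLOW(B) = {d, f, g}.
FOLLOW(J): in B→d g J, the suffix after J is empty, so FOLLOW(J) ⊇ FOLLOW(B) = {d, f, g}. Thus FOLLOW(J) = {d, f, g}.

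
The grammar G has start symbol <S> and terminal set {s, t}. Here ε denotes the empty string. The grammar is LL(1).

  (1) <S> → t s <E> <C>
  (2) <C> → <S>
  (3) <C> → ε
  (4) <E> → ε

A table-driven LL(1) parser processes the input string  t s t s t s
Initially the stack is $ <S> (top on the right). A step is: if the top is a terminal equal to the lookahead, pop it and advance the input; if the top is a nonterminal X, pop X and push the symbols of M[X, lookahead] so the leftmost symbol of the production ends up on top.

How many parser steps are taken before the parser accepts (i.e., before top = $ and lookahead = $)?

15

      Stack          Input          Action
   1  $ <S>          t s t s t s $  expand <S> → t s <E> <C>
   2  $ <C> <E> s t  t s t s t s $  match t
   3  $ <C> <E> s    s t s t s $    match s
   4  $ <C> <E>      t s t s $      expand <E> → ε
   5  $ <C>          t s t s $      expand <C> → <S>
   6  $ <S>          t s t s $      expand <S> → t s <E> <C>
   7  $ <C> <E> s t  t s t s $      match t
   8  $ <C> <E> s    s t s $        match s
   9  $ <C> <E>      t s $          expand <E> → ε
  10  $ <C>          t s $          expand <C> → <S>
  11  $ <S>          t s $          expand <S> → t s <E> <C>
  12  $ <C> <E> s t  t s $          match t
  13  $ <C> <E> s    s $            match s
  14  $ <C> <E>      $              expand <E> → ε
  15  $ <C>          $              expand <C> → ε
Accept reached after 15 steps.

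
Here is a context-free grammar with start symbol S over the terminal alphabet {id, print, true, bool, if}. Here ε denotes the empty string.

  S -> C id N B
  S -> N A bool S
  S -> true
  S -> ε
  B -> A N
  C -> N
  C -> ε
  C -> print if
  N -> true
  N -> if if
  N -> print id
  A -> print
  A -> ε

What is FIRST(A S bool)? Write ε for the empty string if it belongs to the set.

{bool, id, if, print, true}

FIRST(N) = {if, print, true}
FIRST(A) = {ε, print}
FIRST(B) = {if, print, true}  (via A N)
FIRST(C) = {ε, if, print, true}  (via N)
FIRST(S) = {ε, id, if, print, true}  (via C id N B, N A bool S)
FIRST(A S bool): take FIRST of each symbol in turn, carrying on past any symbol whose FIRST contains ε; result {bool, id, if, print, true}.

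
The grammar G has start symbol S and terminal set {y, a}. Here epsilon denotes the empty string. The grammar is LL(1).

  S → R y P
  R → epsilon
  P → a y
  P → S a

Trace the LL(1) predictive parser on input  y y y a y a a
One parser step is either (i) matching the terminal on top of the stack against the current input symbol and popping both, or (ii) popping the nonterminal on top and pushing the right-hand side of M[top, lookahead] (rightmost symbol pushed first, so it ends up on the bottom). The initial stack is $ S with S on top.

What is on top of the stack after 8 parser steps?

S

step 1: stack=$ S  input=y y y a y a a $  — expand S → R y P
step 2: stack=$ P y R  input=y y y a y a a $  — expand R → epsilon
step 3: stack=$ P y  input=y y y a y a a $  — match y
step 4: stack=$ P  input=y y a y a a $  — expand P → S a
step 5: stack=$ a S  input=y y a y a a $  — expand S → R y P
step 6: stack=$ a P y R  input=y y a y a a $  — expand R → epsilon
step 7: stack=$ a P y  input=y y a y a a $  — match y
step 8: stack=$ a P  input=y a y a a $  — expand P → S a
Stack after step 8: $ a a S (top = S).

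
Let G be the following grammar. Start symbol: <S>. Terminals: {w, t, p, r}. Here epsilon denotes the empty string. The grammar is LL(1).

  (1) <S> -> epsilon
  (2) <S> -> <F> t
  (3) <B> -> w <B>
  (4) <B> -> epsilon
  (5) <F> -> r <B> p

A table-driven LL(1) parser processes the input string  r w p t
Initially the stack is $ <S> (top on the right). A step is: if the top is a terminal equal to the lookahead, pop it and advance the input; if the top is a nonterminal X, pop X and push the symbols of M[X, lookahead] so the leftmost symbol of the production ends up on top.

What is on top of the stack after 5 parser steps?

<B>

     Stack        Input      Action
  1  $ <S>        r w p t $  expand <S> -> <F> t
  2  $ t <F>      r w p t $  expand <F> -> r <B> p
  3  $ t p <B> r  r w p t $  match r
  4  $ t p <B>    w p t $    expand <B> -> w <B>
  5  $ t p <B> w  w p t $    match w
Stack after step 5: $ t p <B> (top = <B>).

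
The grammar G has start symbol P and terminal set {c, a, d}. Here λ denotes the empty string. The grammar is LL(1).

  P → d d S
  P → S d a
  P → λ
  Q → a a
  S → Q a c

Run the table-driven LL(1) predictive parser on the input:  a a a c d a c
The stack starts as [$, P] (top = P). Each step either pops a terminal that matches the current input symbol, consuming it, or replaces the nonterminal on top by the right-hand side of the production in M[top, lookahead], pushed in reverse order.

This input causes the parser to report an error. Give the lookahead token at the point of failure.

step 1: stack=$ P  input=a a a c d a c $  — expand P → S d a
step 2: stack=$ a d S  input=a a a c d a c $  — expand S → Q a c
step 3: stack=$ a d c a Q  input=a a a c d a c $  — expand Q → a a
step 4: stack=$ a d c a a a  input=a a a c d a c $  — match a
step 5: stack=$ a d c a a  input=a a c d a c $  — match a
step 6: stack=$ a d c a  input=a c d a c $  — match a
step 7: stack=$ a d c  input=c d a c $  — match c
step 8: stack=$ a d  input=d a c $  — match d
step 9: stack=$ a  input=a c $  — match a
step 10: stack=$  input=c $  — error: stack empty but input remains

c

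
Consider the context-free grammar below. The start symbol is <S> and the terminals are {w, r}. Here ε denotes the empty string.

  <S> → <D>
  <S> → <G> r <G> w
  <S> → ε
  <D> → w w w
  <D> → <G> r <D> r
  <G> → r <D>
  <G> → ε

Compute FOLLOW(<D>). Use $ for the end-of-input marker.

{$, r, w}

FIRST(<G>): from <G>→r <D> we get {r}; from <G>→ε we get {ε}. So FIRST(<G>) = {ε, r}.
FIRST(<D>): from <D>→w w w we get {w}; from <D>→<G> r <D> r we get {r}. So FIRST(<D>) = {r, w}.
FIRST(<S>): from <S>→<D> we get {r, w}; from <S>→<G> r <G> w we get {r}; from <S>→ε we get {ε}. So FIRST(<S>) = {ε, r, w}.
FOLLOW(<S>) includes $ since <S> is the start symbol.
FOLLOW(<S>): <S> appears on no right-hand side. Thus FOLLOW(<S>) = {$}.
FOLLOW(<G>): in <S>→<G> r <G> w (occurrence 1), <G> is followed by r <G> w with FIRST {r}; in <S>→<G> r <G> w (occurrence 2), <G> is followed by w with FIRST {w}; in <D>→<G> r <D> r, <G> is followed by r <D> r with FIRST {r}. Thus FOLLOW(<G>) = {r, w}.
FOLLOW(<D>): in <S>→<D>, the suffix after <D> is empty, so FOLLOW(<D>) ⊇ FOLLOW(<S>) = {$}; in <D>→<G> r <D> r, <D> is followed by r with FIRST {r}; in <G>→r <D>, the suffix after <D> is empty, so FOLLOW(<D>) ⊇ FOLLOW(<G>) = {r, w}. Thus FOLLOW(<D>) = {$, r, w}.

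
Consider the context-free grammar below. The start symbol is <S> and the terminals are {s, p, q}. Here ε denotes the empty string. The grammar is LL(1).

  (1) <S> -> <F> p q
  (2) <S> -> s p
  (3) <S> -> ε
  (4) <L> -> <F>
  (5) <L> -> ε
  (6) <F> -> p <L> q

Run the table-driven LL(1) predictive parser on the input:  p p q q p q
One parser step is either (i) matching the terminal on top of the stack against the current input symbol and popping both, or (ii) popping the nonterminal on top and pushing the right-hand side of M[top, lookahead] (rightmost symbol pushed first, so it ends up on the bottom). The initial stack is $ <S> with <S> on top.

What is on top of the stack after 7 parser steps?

q

step 1: stack=$ <S>  input=p p q q p q $  — expand <S> -> <F> p q
step 2: stack=$ q p <F>  input=p p q q p q $  — expand <F> -> p <L> q
step 3: stack=$ q p q <L> p  input=p p q q p q $  — match p
step 4: stack=$ q p q <L>  input=p q q p q $  — expand <L> -> <F>
step 5: stack=$ q p q <F>  input=p q q p q $  — expand <F> -> p <L> q
step 6: stack=$ q p q q <L> p  input=p q q p q $  — match p
step 7: stack=$ q p q q <L>  input=q q p q $  — expand <L> -> ε
Stack after step 7: $ q p q q (top = q).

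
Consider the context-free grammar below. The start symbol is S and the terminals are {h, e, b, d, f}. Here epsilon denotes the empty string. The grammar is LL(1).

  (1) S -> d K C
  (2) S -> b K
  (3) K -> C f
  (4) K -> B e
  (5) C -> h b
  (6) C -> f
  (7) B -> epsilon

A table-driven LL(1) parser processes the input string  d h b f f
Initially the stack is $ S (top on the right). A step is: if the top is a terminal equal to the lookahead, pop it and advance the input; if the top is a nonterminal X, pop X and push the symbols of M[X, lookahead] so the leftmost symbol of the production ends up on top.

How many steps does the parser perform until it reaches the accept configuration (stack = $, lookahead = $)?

     Stack      Input        Action
  1  $ S        d h b f f $  expand S -> d K C
  2  $ C K d    d h b f f $  match d
  3  $ C K      h b f f $    expand K -> C f
  4  $ C f C    h b f f $    expand C -> h b
  5  $ C f b h  h b f f $    match h
  6  $ C f b    b f f $      match b
  7  $ C f      f f $        match f
  8  $ C        f $          expand C -> f
  9  $ f        f $          match f
Accept reached after 9 steps.

9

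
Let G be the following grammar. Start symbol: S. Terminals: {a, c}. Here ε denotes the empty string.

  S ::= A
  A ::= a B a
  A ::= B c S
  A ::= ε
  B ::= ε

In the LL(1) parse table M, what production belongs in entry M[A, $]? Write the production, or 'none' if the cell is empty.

FIRST(B) = {ε}
FIRST(A) = {ε, a, c}  (via B c S)
FIRST(S) = {ε, a, c}  (via A)
FOLLOW(S) includes $ since S is the start symbol.
FOLLOW(S): in A::=B c S, the suffix after S is empty, so FOLLOW(S) ⊇ FOLLOW(A) = {$}. Thus FOLLOW(S) = {$}.
FOLLOW(A): in S::=A, the suffix after A is empty, so FOLLOW(A) ⊇ FOLLOW(S) = {$}. Thus FOLLOW(A) = {$}.
For A ::= a B a: FIRST(a B a) = {a}, so it goes in M[A, t] for t ∈ {a}.
For A ::= B c S: FIRST(B c S) = {c}, so it goes in M[A, t] for t ∈ {c}.
For A ::= ε: FIRST(ε) = {ε}, so it goes in M[A, t] for t ∈ {}; since ε ∈ FIRST, also for every t ∈ FOLLOW(A) = {$}.

A ::= ε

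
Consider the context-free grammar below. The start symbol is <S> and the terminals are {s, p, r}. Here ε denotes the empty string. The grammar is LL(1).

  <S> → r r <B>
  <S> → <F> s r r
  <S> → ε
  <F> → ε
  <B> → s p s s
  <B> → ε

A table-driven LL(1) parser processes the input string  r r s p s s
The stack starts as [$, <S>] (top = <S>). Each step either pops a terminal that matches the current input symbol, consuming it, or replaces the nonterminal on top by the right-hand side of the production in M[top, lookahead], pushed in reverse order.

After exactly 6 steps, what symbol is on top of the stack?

step 1: stack=$ <S>  input=r r s p s s $  — expand <S> → r r <B>
step 2: stack=$ <B> r r  input=r r s p s s $  — match r
step 3: stack=$ <B> r  input=r s p s s $  — match r
step 4: stack=$ <B>  input=s p s s $  — expand <B> → s p s s
step 5: stack=$ s s p s  input=s p s s $  — match s
step 6: stack=$ s s p  input=p s s $  — match p
Stack after step 6: $ s s (top = s).

s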